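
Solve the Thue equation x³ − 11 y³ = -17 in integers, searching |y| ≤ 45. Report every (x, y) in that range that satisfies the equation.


The equation is x³ - 11y³ = -17. For fixed y, x³ = 11·y³ − 17, so a solution requires the RHS to be a perfect cube.
Strategy: iterate y from -45 to 45, compute RHS = 11·y³ − 17, and check whether it is a (positive or negative) perfect cube.
Check small values of y:
  y = 0: RHS = -17 is not a perfect cube.
  y = 1: RHS = -6 is not a perfect cube.
  y = -1: RHS = -28 is not a perfect cube.
  y = 2: RHS = 71 is not a perfect cube.
  y = -2: RHS = -105 is not a perfect cube.
  y = 3: RHS = 280 is not a perfect cube.
  y = -3: RHS = -314 is not a perfect cube.
Continuing the search up to |y| = 45 finds no solutions either.
No (x, y) in the scanned range satisfies the equation.

No integer solutions with |y| ≤ 45.


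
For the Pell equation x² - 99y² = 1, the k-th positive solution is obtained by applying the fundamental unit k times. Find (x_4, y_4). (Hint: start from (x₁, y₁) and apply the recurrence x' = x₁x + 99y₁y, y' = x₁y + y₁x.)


Step 1: Find the fundamental solution (x₁, y₁) of x² - 99y² = 1.
  Expand √99 as a continued fraction. a₀ = ⌊√99⌋ = 9; iterate m_{k+1} = d_k·a_k − m_k, d_{k+1} = (99 − m_{k+1}²)/d_k, a_{k+1} = ⌊(a₀ + m_{k+1})/d_{k+1}⌋ (starting m₀ = 0, d₀ = 1), with convergents p_k = a_k·p_{k-1} + p_{k-2}, q_k = a_k·q_{k-1} + q_{k-2} (p₋₁ = 1, q₋₁ = 0):
  k = 0: a₀ = 9; p₀/q₀ = 9/1; p₀² − 99·q₀² = 81 − 99 = -18.
  k = 1: m = 9, d = 18, a = ⌊(9 + 9)/18⌋ = 1; p/q = (1·9 + 1)/(1·1 + 0) = 10/1; p² − 99·q² = 100 − 99 = 1.
  The first convergent with p² − 99·q² = 1 gives the fundamental solution (x₁, y₁) = (10, 1).
Step 2: Apply the recurrence (x_{n+1}, y_{n+1}) = (x₁x_n + 99y₁y_n, x₁y_n + y₁x_n) repeatedly.
  From (x_1, y_1) = (10, 1): x_2 = 10·10 + 99·1·1 = 199; y_2 = 10·1 + 1·10 = 20.
  From (x_2, y_2) = (199, 20): x_3 = 10·199 + 99·1·20 = 3970; y_3 = 10·20 + 1·199 = 399.
  From (x_3, y_3) = (3970, 399): x_4 = 10·3970 + 99·1·399 = 79201; y_4 = 10·399 + 1·3970 = 7960.
Step 3: Verify x_4² - 99·y_4² = 6272798401 - 6272798400 = 1 (should be 1). ✓

(x_1, y_1) = (10, 1); (x_4, y_4) = (79201, 7960).


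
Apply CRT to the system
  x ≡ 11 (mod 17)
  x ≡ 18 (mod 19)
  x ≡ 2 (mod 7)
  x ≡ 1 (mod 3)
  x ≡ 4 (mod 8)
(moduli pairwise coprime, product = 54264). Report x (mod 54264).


Product of moduli M = 17 · 19 · 7 · 3 · 8 = 54264.
Merge one congruence at a time:
  Start: x ≡ 11 (mod 17).
  Combine with x ≡ 18 (mod 19); new modulus lcm = 323.
    Write x = 11 + 17·t and substitute into x ≡ 18 (mod 19): 17·t ≡ 18 − 11 = 7 (mod 19).
    The inverse of 17 mod 19 is 9 (since 17·9 = 153 = 8·19 + 1), so t ≡ 9·7 = 63 ≡ 6 (mod 19).
    Then x = 11 + 17·6 = 113, valid modulo lcm(17, 19) = 323: x ≡ 113 (mod 323).
  Combine with x ≡ 2 (mod 7); new modulus lcm = 2261.
    Write x = 113 + 323·t and substitute into x ≡ 2 (mod 7): 323·t ≡ 2 − 113 = -111 (mod 7).
    Reduce coefficients mod 7: 1·t ≡ 1 (mod 7).
    So t ≡ 1 (mod 7).
    Then x = 113 + 323·1 = 436, valid modulo lcm(323, 7) = 2261: x ≡ 436 (mod 2261).
  Combine with x ≡ 1 (mod 3); new modulus lcm = 6783.
    Write x = 436 + 2261·t and substitute into x ≡ 1 (mod 3): 2261·t ≡ 1 − 436 = -435 (mod 3).
    Reduce coefficients mod 3: 2·t ≡ 0 (mod 3).
    The inverse of 2 mod 3 is 2 (since 2·2 = 4 = 1·3 + 1), so t ≡ 2·0 = 0 ≡ 0 (mod 3).
    Then x = 436 + 2261·0 = 436, valid modulo lcm(2261, 3) = 6783: x ≡ 436 (mod 6783).
  Combine with x ≡ 4 (mod 8); new modulus lcm = 54264.
    Write x = 436 + 6783·t and substitute into x ≡ 4 (mod 8): 6783·t ≡ 4 − 436 = -432 (mod 8).
    Reduce coefficients mod 8: 7·t ≡ 0 (mod 8).
    The inverse of 7 mod 8 is 7 (since 7·7 = 49 = 6·8 + 1), so t ≡ 7·0 = 0 ≡ 0 (mod 8).
    Then x = 436 + 6783·0 = 436, valid modulo lcm(6783, 8) = 54264: x ≡ 436 (mod 54264).
Verify against each original: 436 mod 17 = 11, 436 mod 19 = 18, 436 mod 7 = 2, 436 mod 3 = 1, 436 mod 8 = 4.

x ≡ 436 (mod 54264).


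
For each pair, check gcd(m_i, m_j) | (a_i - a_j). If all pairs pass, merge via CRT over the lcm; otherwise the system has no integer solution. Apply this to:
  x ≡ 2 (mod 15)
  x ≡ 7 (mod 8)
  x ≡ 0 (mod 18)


Moduli 15, 8, 18 are not pairwise coprime, so CRT works modulo lcm(m_i) when all pairwise compatibility conditions hold.
Pairwise compatibility: gcd(m_i, m_j) must divide a_i - a_j for every pair.
Merge one congruence at a time:
  Start: x ≡ 2 (mod 15).
  Combine with x ≡ 7 (mod 8): gcd(15, 8) = 1; 7 - 2 = 5, which IS divisible by 1, so compatible.
    Write x = 2 + 15·t and substitute into x ≡ 7 (mod 8): 15·t ≡ 7 − 2 = 5 (mod 8).
    Reduce coefficients mod 8: 7·t ≡ 5 (mod 8).
    The inverse of 7 mod 8 is 7 (since 7·7 = 49 = 6·8 + 1), so t ≡ 7·5 = 35 ≡ 3 (mod 8).
    Then x = 2 + 15·3 = 47, valid modulo lcm(15, 8) = 120: x ≡ 47 (mod 120).
  Combine with x ≡ 0 (mod 18): gcd(120, 18) = 6, and 0 - 47 = -47 is NOT divisible by 6.
    ⇒ system is inconsistent (no integer solution).

No solution (the system is inconsistent).


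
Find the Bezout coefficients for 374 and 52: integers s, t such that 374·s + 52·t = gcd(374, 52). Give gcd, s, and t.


Euclidean algorithm on (374, 52) — divide until remainder is 0:
  374 = 7 · 52 + 10
  52 = 5 · 10 + 2
  10 = 5 · 2 + 0
gcd(374, 52) = 2.
Track Bezout coefficients alongside the remainders: start with r₀ = 374 = a·1 + b·0 (s = 1, t = 0) and r₁ = 52 = a·0 + b·1 (s = 0, t = 1); each new remainder r_{k+1} = r_{k-1} − q_k·r_k inherits s_{k+1} = s_{k-1} − q_k·s_k, t_{k+1} = t_{k-1} − q_k·t_k, so r_k = a·s_k + b·t_k at every step:
  q = 7: r = 10, s = 1 − 7·0 = 1, t = 0 − 7·1 = -7  (check: 374·1 + 52·(-7) = 10)
  q = 5: r = 2, s = 0 − 5·1 = -5, t = 1 − 5·(-7) = 36  (check: 374·(-5) + 52·36 = 2)
The row with r = 2 (the gcd) gives the Bezout coefficients s = -5, t = 36.
Result: 374 · (-5) + 52 · (36) = 2.

gcd(374, 52) = 2; s = -5, t = 36 (check: 374·(-5) + 52·36 = 2).


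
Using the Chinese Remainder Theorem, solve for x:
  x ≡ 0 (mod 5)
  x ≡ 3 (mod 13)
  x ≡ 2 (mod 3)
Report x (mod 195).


Moduli 5, 13, 3 are pairwise coprime; by CRT there is a unique solution modulo M = 5 · 13 · 3 = 195.
Solve pairwise, accumulating the modulus:
  Start with x ≡ 0 (mod 5).
  Combine with x ≡ 3 (mod 13): since gcd(5, 13) = 1, we get a unique residue mod 65.
    Write x = 0 + 5·t and substitute into x ≡ 3 (mod 13): 5·t ≡ 3 − 0 = 3 (mod 13).
    The inverse of 5 mod 13 is 8 (since 5·8 = 40 = 3·13 + 1), so t ≡ 8·3 = 24 ≡ 11 (mod 13).
    Then x = 0 + 5·11 = 55, valid modulo lcm(5, 13) = 65: x ≡ 55 (mod 65).
  Combine with x ≡ 2 (mod 3): since gcd(65, 3) = 1, we get a unique residue mod 195.
    Write x = 55 + 65·t and substitute into x ≡ 2 (mod 3): 65·t ≡ 2 − 55 = -53 (mod 3).
    Reduce coefficients mod 3: 2·t ≡ 1 (mod 3).
    The inverse of 2 mod 3 is 2 (since 2·2 = 4 = 1·3 + 1), so t ≡ 2·1 = 2 ≡ 2 (mod 3).
    Then x = 55 + 65·2 = 185, valid modulo lcm(65, 3) = 195: x ≡ 185 (mod 195).
Verify: 185 mod 5 = 0 ✓, 185 mod 13 = 3 ✓, 185 mod 3 = 2 ✓.

x ≡ 185 (mod 195).


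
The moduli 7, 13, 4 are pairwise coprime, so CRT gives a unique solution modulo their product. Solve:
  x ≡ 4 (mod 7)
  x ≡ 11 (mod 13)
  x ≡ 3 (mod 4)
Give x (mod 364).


Moduli 7, 13, 4 are pairwise coprime; by CRT there is a unique solution modulo M = 7 · 13 · 4 = 364.
Solve pairwise, accumulating the modulus:
  Start with x ≡ 4 (mod 7).
  Combine with x ≡ 11 (mod 13): since gcd(7, 13) = 1, we get a unique residue mod 91.
    Write x = 4 + 7·t and substitute into x ≡ 11 (mod 13): 7·t ≡ 11 − 4 = 7 (mod 13).
    The inverse of 7 mod 13 is 2 (since 7·2 = 14 = 1·13 + 1), so t ≡ 2·7 = 14 ≡ 1 (mod 13).
    Then x = 4 + 7·1 = 11, valid modulo lcm(7, 13) = 91: x ≡ 11 (mod 91).
  Combine with x ≡ 3 (mod 4): since gcd(91, 4) = 1, we get a unique residue mod 364.
    Write x = 11 + 91·t and substitute into x ≡ 3 (mod 4): 91·t ≡ 3 − 11 = -8 (mod 4).
    Reduce coefficients mod 4: 3·t ≡ 0 (mod 4).
    The inverse of 3 mod 4 is 3 (since 3·3 = 9 = 2·4 + 1), so t ≡ 3·0 = 0 ≡ 0 (mod 4).
    Then x = 11 + 91·0 = 11, valid modulo lcm(91, 4) = 364: x ≡ 11 (mod 364).
Verify: 11 mod 7 = 4 ✓, 11 mod 13 = 11 ✓, 11 mod 4 = 3 ✓.

x ≡ 11 (mod 364).


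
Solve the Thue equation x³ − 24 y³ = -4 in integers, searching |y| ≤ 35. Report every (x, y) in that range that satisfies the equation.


The equation is x³ - 24y³ = -4. For fixed y, x³ = 24·y³ − 4, so a solution requires the RHS to be a perfect cube.
Strategy: iterate y from -35 to 35, compute RHS = 24·y³ − 4, and check whether it is a (positive or negative) perfect cube.
Check small values of y:
  y = 0: RHS = -4 is not a perfect cube.
  y = 1: RHS = 20 is not a perfect cube.
  y = -1: RHS = -28 is not a perfect cube.
  y = 2: RHS = 188 is not a perfect cube.
  y = -2: RHS = -196 is not a perfect cube.
  y = 3: RHS = 644 is not a perfect cube.
  y = -3: RHS = -652 is not a perfect cube.
Continuing the search up to |y| = 35 finds no solutions either.
No (x, y) in the scanned range satisfies the equation.

No integer solutions with |y| ≤ 35.


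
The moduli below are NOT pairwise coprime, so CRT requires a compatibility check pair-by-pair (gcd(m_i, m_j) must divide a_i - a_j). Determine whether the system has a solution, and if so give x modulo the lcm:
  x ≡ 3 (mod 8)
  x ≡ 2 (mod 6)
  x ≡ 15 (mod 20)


Moduli 8, 6, 20 are not pairwise coprime, so CRT works modulo lcm(m_i) when all pairwise compatibility conditions hold.
Pairwise compatibility: gcd(m_i, m_j) must divide a_i - a_j for every pair.
Merge one congruence at a time:
  Start: x ≡ 3 (mod 8).
  Combine with x ≡ 2 (mod 6): gcd(8, 6) = 2, and 2 - 3 = -1 is NOT divisible by 2.
    ⇒ system is inconsistent (no integer solution).

No solution (the system is inconsistent).


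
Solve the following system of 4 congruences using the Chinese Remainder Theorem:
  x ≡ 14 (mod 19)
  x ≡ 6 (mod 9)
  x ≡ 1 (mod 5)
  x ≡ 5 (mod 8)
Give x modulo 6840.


Product of moduli M = 19 · 9 · 5 · 8 = 6840.
Merge one congruence at a time:
  Start: x ≡ 14 (mod 19).
  Combine with x ≡ 6 (mod 9); new modulus lcm = 171.
    Write x = 14 + 19·t and substitute into x ≡ 6 (mod 9): 19·t ≡ 6 − 14 = -8 (mod 9).
    Reduce coefficients mod 9: 1·t ≡ 1 (mod 9).
    So t ≡ 1 (mod 9).
    Then x = 14 + 19·1 = 33, valid modulo lcm(19, 9) = 171: x ≡ 33 (mod 171).
  Combine with x ≡ 1 (mod 5); new modulus lcm = 855.
    Write x = 33 + 171·t and substitute into x ≡ 1 (mod 5): 171·t ≡ 1 − 33 = -32 (mod 5).
    Reduce coefficients mod 5: 1·t ≡ 3 (mod 5).
    So t ≡ 3 (mod 5).
    Then x = 33 + 171·3 = 546, valid modulo lcm(171, 5) = 855: x ≡ 546 (mod 855).
  Combine with x ≡ 5 (mod 8); new modulus lcm = 6840.
    Write x = 546 + 855·t and substitute into x ≡ 5 (mod 8): 855·t ≡ 5 − 546 = -541 (mod 8).
    Reduce coefficients mod 8: 7·t ≡ 3 (mod 8).
    The inverse of 7 mod 8 is 7 (since 7·7 = 49 = 6·8 + 1), so t ≡ 7·3 = 21 ≡ 5 (mod 8).
    Then x = 546 + 855·5 = 4821, valid modulo lcm(855, 8) = 6840: x ≡ 4821 (mod 6840).
Verify against each original: 4821 mod 19 = 14, 4821 mod 9 = 6, 4821 mod 5 = 1, 4821 mod 8 = 5.

x ≡ 4821 (mod 6840).


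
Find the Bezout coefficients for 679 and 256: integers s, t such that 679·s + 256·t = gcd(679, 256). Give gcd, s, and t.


Euclidean algorithm on (679, 256) — divide until remainder is 0:
  679 = 2 · 256 + 167
  256 = 1 · 167 + 89
  167 = 1 · 89 + 78
  89 = 1 · 78 + 11
  78 = 7 · 11 + 1
  11 = 11 · 1 + 0
gcd(679, 256) = 1.
Track Bezout coefficients alongside the remainders: start with r₀ = 679 = a·1 + b·0 (s = 1, t = 0) and r₁ = 256 = a·0 + b·1 (s = 0, t = 1); each new remainder r_{k+1} = r_{k-1} − q_k·r_k inherits s_{k+1} = s_{k-1} − q_k·s_k, t_{k+1} = t_{k-1} − q_k·t_k, so r_k = a·s_k + b·t_k at every step:
  q = 2: r = 167, s = 1 − 2·0 = 1, t = 0 − 2·1 = -2  (check: 679·1 + 256·(-2) = 167)
  q = 1: r = 89, s = 0 − 1·1 = -1, t = 1 − 1·(-2) = 3  (check: 679·(-1) + 256·3 = 89)
  q = 1: r = 78, s = 1 − 1·(-1) = 2, t = -2 − 1·3 = -5  (check: 679·2 + 256·(-5) = 78)
  q = 1: r = 11, s = -1 − 1·2 = -3, t = 3 − 1·(-5) = 8  (check: 679·(-3) + 256·8 = 11)
  q = 7: r = 1, s = 2 − 7·(-3) = 23, t = -5 − 7·8 = -61  (check: 679·23 + 256·(-61) = 1)
The row with r = 1 (the gcd) gives the Bezout coefficients s = 23, t = -61.
Result: 679 · (23) + 256 · (-61) = 1.

gcd(679, 256) = 1; s = 23, t = -61 (check: 679·23 + 256·(-61) = 1).


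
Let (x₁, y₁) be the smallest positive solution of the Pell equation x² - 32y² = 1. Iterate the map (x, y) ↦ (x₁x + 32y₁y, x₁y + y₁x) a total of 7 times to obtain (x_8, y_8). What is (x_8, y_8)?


Step 1: Find the fundamental solution (x₁, y₁) of x² - 32y² = 1.
  Expand √32 as a continued fraction. a₀ = ⌊√32⌋ = 5; iterate m_{k+1} = d_k·a_k − m_k, d_{k+1} = (32 − m_{k+1}²)/d_k, a_{k+1} = ⌊(a₀ + m_{k+1})/d_{k+1}⌋ (starting m₀ = 0, d₀ = 1), with convergents p_k = a_k·p_{k-1} + p_{k-2}, q_k = a_k·q_{k-1} + q_{k-2} (p₋₁ = 1, q₋₁ = 0):
  k = 0: a₀ = 5; p₀/q₀ = 5/1; p₀² − 32·q₀² = 25 − 32 = -7.
  k = 1: m = 5, d = 7, a = ⌊(5 + 5)/7⌋ = 1; p/q = (1·5 + 1)/(1·1 + 0) = 6/1; p² − 32·q² = 36 − 32 = 4.
  k = 2: m = 2, d = 4, a = ⌊(5 + 2)/4⌋ = 1; p/q = (1·6 + 5)/(1·1 + 1) = 11/2; p² − 32·q² = 121 − 128 = -7.
  k = 3: m = 2, d = 7, a = ⌊(5 + 2)/7⌋ = 1; p/q = (1·11 + 6)/(1·2 + 1) = 17/3; p² − 32·q² = 289 − 288 = 1.
  The first convergent with p² − 32·q² = 1 gives the fundamental solution (x₁, y₁) = (17, 3).
Step 2: Apply the recurrence (x_{n+1}, y_{n+1}) = (x₁x_n + 32y₁y_n, x₁y_n + y₁x_n) repeatedly.
  From (x_1, y_1) = (17, 3): x_2 = 17·17 + 32·3·3 = 577; y_2 = 17·3 + 3·17 = 102.
  From (x_2, y_2) = (577, 102): x_3 = 17·577 + 32·3·102 = 19601; y_3 = 17·102 + 3·577 = 3465.
  From (x_3, y_3) = (19601, 3465): x_4 = 17·19601 + 32·3·3465 = 665857; y_4 = 17·3465 + 3·19601 = 117708.
  From (x_4, y_4) = (665857, 117708): x_5 = 17·665857 + 32·3·117708 = 22619537; y_5 = 17·117708 + 3·665857 = 3998607.
  From (x_5, y_5) = (22619537, 3998607): x_6 = 17·22619537 + 32·3·3998607 = 768398401; y_6 = 17·3998607 + 3·22619537 = 135834930.
  From (x_6, y_6) = (768398401, 135834930): x_7 = 17·768398401 + 32·3·135834930 = 26102926097; y_7 = 17·135834930 + 3·768398401 = 4614389013.
  From (x_7, y_7) = (26102926097, 4614389013): x_8 = 17·26102926097 + 32·3·4614389013 = 886731088897; y_8 = 17·4614389013 + 3·26102926097 = 156753391512.
Step 3: Verify x_8² - 32·y_8² = 786292024016459316676609 - 786292024016459316676608 = 1 (should be 1). ✓

(x_1, y_1) = (17, 3); (x_8, y_8) = (886731088897, 156753391512).


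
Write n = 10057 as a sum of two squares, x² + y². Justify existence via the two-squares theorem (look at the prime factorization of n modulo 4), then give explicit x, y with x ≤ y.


Step 1: Factor n = 10057 = 89 · 113.
Step 2: Check the mod-4 condition on each prime factor: 89 ≡ 1 (mod 4), exponent 1; 113 ≡ 1 (mod 4), exponent 1.
All primes ≡ 3 (mod 4) appear to even exponent (or don't appear), so by the two-squares theorem n IS expressible as a sum of two squares.
Step 3: Build a representation. Here n = 89 · 113 is a product of primes ≡ 1 (mod 4). Each prime p ≡ 1 (mod 4) is itself a sum of two squares; find a² by testing p − a² for a perfect square:
  89: 89 − 1² = 88, 89 − 2² = 85, 89 − 3² = 80, 89 − 4² = 73, 89 − 5² = 64 = 8² ⇒ 89 = 5² + 8².
  113: 113 − 1² = 112, 113 − 2² = 109, 113 − 3² = 104, 113 − 4² = 97, 113 − 5² = 88, 113 − 6² = 77, 113 − 7² = 64 = 8² ⇒ 113 = 7² + 8².
  Combine using the Brahmagupta–Fibonacci identity (a² + b²)(c² + d²) = (ac − bd)² + (ad + bc)² = (ac + bd)² + (ad − bc)²:
  89 · 113 = 10057: from (5² + 8²)(7² + 8²), take (5·7 − 8·8, 5·8 + 8·7) = (35 − 64, 40 + 56) = (-29, 96); dropping signs (only squares matter) gives (29, 96); check 29² + 96² = 841 + 9216 = 10057 ✓.
Step 4: Order so x ≤ y and verify: 29² + 96² = 841 + 9216 = 10057 = n. ✓

n = 10057 = 29² + 96² (one valid representation with x ≤ y).


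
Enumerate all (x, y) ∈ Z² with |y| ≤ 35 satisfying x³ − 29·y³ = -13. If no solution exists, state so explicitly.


The equation is x³ - 29y³ = -13. For fixed y, x³ = 29·y³ − 13, so a solution requires the RHS to be a perfect cube.
Strategy: iterate y from -35 to 35, compute RHS = 29·y³ − 13, and check whether it is a (positive or negative) perfect cube.
Check small values of y:
  y = 0: RHS = -13 is not a perfect cube.
  y = 1: RHS = 16 is not a perfect cube.
  y = -1: RHS = -42 is not a perfect cube.
  y = 2: RHS = 219 is not a perfect cube.
  y = -2: RHS = -245 is not a perfect cube.
  y = 3: RHS = 770 is not a perfect cube.
  y = -3: RHS = -796 is not a perfect cube.
Continuing the search up to |y| = 35 finds no solutions either.
No (x, y) in the scanned range satisfies the equation.

No integer solutions with |y| ≤ 35.


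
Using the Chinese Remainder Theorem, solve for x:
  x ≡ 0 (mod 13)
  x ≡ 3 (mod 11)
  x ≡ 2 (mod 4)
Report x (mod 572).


Moduli 13, 11, 4 are pairwise coprime; by CRT there is a unique solution modulo M = 13 · 11 · 4 = 572.
Solve pairwise, accumulating the modulus:
  Start with x ≡ 0 (mod 13).
  Combine with x ≡ 3 (mod 11): since gcd(13, 11) = 1, we get a unique residue mod 143.
    Write x = 0 + 13·t and substitute into x ≡ 3 (mod 11): 13·t ≡ 3 − 0 = 3 (mod 11).
    Reduce coefficients mod 11: 2·t ≡ 3 (mod 11).
    The inverse of 2 mod 11 is 6 (since 2·6 = 12 = 1·11 + 1), so t ≡ 6·3 = 18 ≡ 7 (mod 11).
    Then x = 0 + 13·7 = 91, valid modulo lcm(13, 11) = 143: x ≡ 91 (mod 143).
  Combine with x ≡ 2 (mod 4): since gcd(143, 4) = 1, we get a unique residue mod 572.
    Write x = 91 + 143·t and substitute into x ≡ 2 (mod 4): 143·t ≡ 2 − 91 = -89 (mod 4).
    Reduce coefficients mod 4: 3·t ≡ 3 (mod 4).
    The inverse of 3 mod 4 is 3 (since 3·3 = 9 = 2·4 + 1), so t ≡ 3·3 = 9 ≡ 1 (mod 4).
    Then x = 91 + 143·1 = 234, valid modulo lcm(143, 4) = 572: x ≡ 234 (mod 572).
Verify: 234 mod 13 = 0 ✓, 234 mod 11 = 3 ✓, 234 mod 4 = 2 ✓.

x ≡ 234 (mod 572).


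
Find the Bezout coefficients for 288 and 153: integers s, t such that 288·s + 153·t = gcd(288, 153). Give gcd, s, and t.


Euclidean algorithm on (288, 153) — divide until remainder is 0:
  288 = 1 · 153 + 135
  153 = 1 · 135 + 18
  135 = 7 · 18 + 9
  18 = 2 · 9 + 0
gcd(288, 153) = 9.
Track Bezout coefficients alongside the remainders: start with r₀ = 288 = a·1 + b·0 (s = 1, t = 0) and r₁ = 153 = a·0 + b·1 (s = 0, t = 1); each new remainder r_{k+1} = r_{k-1} − q_k·r_k inherits s_{k+1} = s_{k-1} − q_k·s_k, t_{k+1} = t_{k-1} − q_k·t_k, so r_k = a·s_k + b·t_k at every step:
  q = 1: r = 135, s = 1 − 1·0 = 1, t = 0 − 1·1 = -1  (check: 288·1 + 153·(-1) = 135)
  q = 1: r = 18, s = 0 − 1·1 = -1, t = 1 − 1·(-1) = 2  (check: 288·(-1) + 153·2 = 18)
  q = 7: r = 9, s = 1 − 7·(-1) = 8, t = -1 − 7·2 = -15  (check: 288·8 + 153·(-15) = 9)
The row with r = 9 (the gcd) gives the Bezout coefficients s = 8, t = -15.
Result: 288 · (8) + 153 · (-15) = 9.

gcd(288, 153) = 9; s = 8, t = -15 (check: 288·8 + 153·(-15) = 9).


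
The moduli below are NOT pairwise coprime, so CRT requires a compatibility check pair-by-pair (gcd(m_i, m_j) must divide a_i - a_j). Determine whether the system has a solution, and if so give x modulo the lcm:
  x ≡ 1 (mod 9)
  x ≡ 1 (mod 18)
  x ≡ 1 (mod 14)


Moduli 9, 18, 14 are not pairwise coprime, so CRT works modulo lcm(m_i) when all pairwise compatibility conditions hold.
Pairwise compatibility: gcd(m_i, m_j) must divide a_i - a_j for every pair.
Merge one congruence at a time:
  Start: x ≡ 1 (mod 9).
  Combine with x ≡ 1 (mod 18): gcd(9, 18) = 9; 1 - 1 = 0, which IS divisible by 9, so compatible.
    Write x = 1 + 9·t and substitute into x ≡ 1 (mod 18): 9·t ≡ 1 − 1 = 0 (mod 18).
    Divide the congruence (and modulus) by g = 9: 1·t ≡ 0 (mod 2).
    So t ≡ 0 (mod 2).
    Then x = 1 + 9·0 = 1, valid modulo lcm(9, 18) = 18: x ≡ 1 (mod 18).
  Combine with x ≡ 1 (mod 14): gcd(18, 14) = 2; 1 - 1 = 0, which IS divisible by 2, so compatible.
    Write x = 1 + 18·t and substitute into x ≡ 1 (mod 14): 18·t ≡ 1 − 1 = 0 (mod 14).
    Divide the congruence (and modulus) by g = 2: 9·t ≡ 0 (mod 7).
    Reduce coefficients mod 7: 2·t ≡ 0 (mod 7).
    The inverse of 2 mod 7 is 4 (since 2·4 = 8 = 1·7 + 1), so t ≡ 4·0 = 0 ≡ 0 (mod 7).
    Then x = 1 + 18·0 = 1, valid modulo lcm(18, 14) = 126: x ≡ 1 (mod 126).
Verify: 1 mod 9 = 1, 1 mod 18 = 1, 1 mod 14 = 1.

x ≡ 1 (mod 126).


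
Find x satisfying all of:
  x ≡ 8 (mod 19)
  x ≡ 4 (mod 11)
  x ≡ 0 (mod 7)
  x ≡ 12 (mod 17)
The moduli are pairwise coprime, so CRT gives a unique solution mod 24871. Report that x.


Product of moduli M = 19 · 11 · 7 · 17 = 24871.
Merge one congruence at a time:
  Start: x ≡ 8 (mod 19).
  Combine with x ≡ 4 (mod 11); new modulus lcm = 209.
    Write x = 8 + 19·t and substitute into x ≡ 4 (mod 11): 19·t ≡ 4 − 8 = -4 (mod 11).
    Reduce coefficients mod 11: 8·t ≡ 7 (mod 11).
    The inverse of 8 mod 11 is 7 (since 8·7 = 56 = 5·11 + 1), so t ≡ 7·7 = 49 ≡ 5 (mod 11).
    Then x = 8 + 19·5 = 103, valid modulo lcm(19, 11) = 209: x ≡ 103 (mod 209).
  Combine with x ≡ 0 (mod 7); new modulus lcm = 1463.
    Write x = 103 + 209·t and substitute into x ≡ 0 (mod 7): 209·t ≡ 0 − 103 = -103 (mod 7).
    Reduce coefficients mod 7: 6·t ≡ 2 (mod 7).
    The inverse of 6 mod 7 is 6 (since 6·6 = 36 = 5·7 + 1), so t ≡ 6·2 = 12 ≡ 5 (mod 7).
    Then x = 103 + 209·5 = 1148, valid modulo lcm(209, 7) = 1463: x ≡ 1148 (mod 1463).
  Combine with x ≡ 12 (mod 17); new modulus lcm = 24871.
    Write x = 1148 + 1463·t and substitute into x ≡ 12 (mod 17): 1463·t ≡ 12 − 1148 = -1136 (mod 17).
    Reduce coefficients mod 17: 1·t ≡ 3 (mod 17).
    So t ≡ 3 (mod 17).
    Then x = 1148 + 1463·3 = 5537, valid modulo lcm(1463, 17) = 24871: x ≡ 5537 (mod 24871).
Verify against each original: 5537 mod 19 = 8, 5537 mod 11 = 4, 5537 mod 7 = 0, 5537 mod 17 = 12.

x ≡ 5537 (mod 24871).


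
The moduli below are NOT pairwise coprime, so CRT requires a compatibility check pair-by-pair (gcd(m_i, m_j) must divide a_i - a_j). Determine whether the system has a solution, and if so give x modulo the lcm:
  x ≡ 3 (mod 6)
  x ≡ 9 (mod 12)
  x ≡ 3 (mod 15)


Moduli 6, 12, 15 are not pairwise coprime, so CRT works modulo lcm(m_i) when all pairwise compatibility conditions hold.
Pairwise compatibility: gcd(m_i, m_j) must divide a_i - a_j for every pair.
Merge one congruence at a time:
  Start: x ≡ 3 (mod 6).
  Combine with x ≡ 9 (mod 12): gcd(6, 12) = 6; 9 - 3 = 6, which IS divisible by 6, so compatible.
    Write x = 3 + 6·t and substitute into x ≡ 9 (mod 12): 6·t ≡ 9 − 3 = 6 (mod 12).
    Divide the congruence (and modulus) by g = 6: 1·t ≡ 1 (mod 2).
    So t ≡ 1 (mod 2).
    Then x = 3 + 6·1 = 9, valid modulo lcm(6, 12) = 12: x ≡ 9 (mod 12).
  Combine with x ≡ 3 (mod 15): gcd(12, 15) = 3; 3 - 9 = -6, which IS divisible by 3, so compatible.
    Write x = 9 + 12·t and substitute into x ≡ 3 (mod 15): 12·t ≡ 3 − 9 = -6 (mod 15).
    Divide the congruence (and modulus) by g = 3: 4·t ≡ -2 (mod 5).
    Reduce coefficients mod 5: 4·t ≡ 3 (mod 5).
    The inverse of 4 mod 5 is 4 (since 4·4 = 16 = 3·5 + 1), so t ≡ 4·3 = 12 ≡ 2 (mod 5).
    Then x = 9 + 12·2 = 33, valid modulo lcm(12, 15) = 60: x ≡ 33 (mod 60).
Verify: 33 mod 6 = 3, 33 mod 12 = 9, 33 mod 15 = 3.

x ≡ 33 (mod 60).


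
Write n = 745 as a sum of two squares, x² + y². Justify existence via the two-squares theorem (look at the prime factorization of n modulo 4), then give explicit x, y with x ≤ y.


Step 1: Factor n = 745 = 5 · 149.
Step 2: Check the mod-4 condition on each prime factor: 5 ≡ 1 (mod 4), exponent 1; 149 ≡ 1 (mod 4), exponent 1.
All primes ≡ 3 (mod 4) appear to even exponent (or don't appear), so by the two-squares theorem n IS expressible as a sum of two squares.
Step 3: Build a representation. Here n = 5 · 149 is a product of primes ≡ 1 (mod 4). Each prime p ≡ 1 (mod 4) is itself a sum of two squares; find a² by testing p − a² for a perfect square:
  5: 5 − 1² = 4 = 2² ⇒ 5 = 1² + 2².
  149: 149 − 1² = 148, 149 − 2² = 145, 149 − 3² = 140, 149 − 4² = 133, 149 − 5² = 124, 149 − 6² = 113, 149 − 7² = 100 = 10² ⇒ 149 = 7² + 10².
  Combine using the Brahmagupta–Fibonacci identity (a² + b²)(c² + d²) = (ac − bd)² + (ad + bc)² = (ac + bd)² + (ad − bc)²:
  5 · 149 = 745: from (1² + 2²)(7² + 10²), take (1·7 − 2·10, 1·10 + 2·7) = (7 − 20, 10 + 14) = (-13, 24); dropping signs (only squares matter) gives (13, 24); check 13² + 24² = 169 + 576 = 745 ✓.
Step 4: Order so x ≤ y and verify: 13² + 24² = 169 + 576 = 745 = n. ✓

n = 745 = 13² + 24² (one valid representation with x ≤ y).


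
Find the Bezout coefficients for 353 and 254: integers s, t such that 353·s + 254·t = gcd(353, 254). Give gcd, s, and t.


Euclidean algorithm on (353, 254) — divide until remainder is 0:
  353 = 1 · 254 + 99
  254 = 2 · 99 + 56
  99 = 1 · 56 + 43
  56 = 1 · 43 + 13
  43 = 3 · 13 + 4
  13 = 3 · 4 + 1
  4 = 4 · 1 + 0
gcd(353, 254) = 1.
Track Bezout coefficients alongside the remainders: start with r₀ = 353 = a·1 + b·0 (s = 1, t = 0) and r₁ = 254 = a·0 + b·1 (s = 0, t = 1); each new remainder r_{k+1} = r_{k-1} − q_k·r_k inherits s_{k+1} = s_{k-1} − q_k·s_k, t_{k+1} = t_{k-1} − q_k·t_k, so r_k = a·s_k + b·t_k at every step:
  q = 1: r = 99, s = 1 − 1·0 = 1, t = 0 − 1·1 = -1  (check: 353·1 + 254·(-1) = 99)
  q = 2: r = 56, s = 0 − 2·1 = -2, t = 1 − 2·(-1) = 3  (check: 353·(-2) + 254·3 = 56)
  q = 1: r = 43, s = 1 − 1·(-2) = 3, t = -1 − 1·3 = -4  (check: 353·3 + 254·(-4) = 43)
  q = 1: r = 13, s = -2 − 1·3 = -5, t = 3 − 1·(-4) = 7  (check: 353·(-5) + 254·7 = 13)
  q = 3: r = 4, s = 3 − 3·(-5) = 18, t = -4 − 3·7 = -25  (check: 353·18 + 254·(-25) = 4)
  q = 3: r = 1, s = -5 − 3·18 = -59, t = 7 − 3·(-25) = 82  (check: 353·(-59) + 254·82 = 1)
The row with r = 1 (the gcd) gives the Bezout coefficients s = -59, t = 82.
Result: 353 · (-59) + 254 · (82) = 1.

gcd(353, 254) = 1; s = -59, t = 82 (check: 353·(-59) + 254·82 = 1).


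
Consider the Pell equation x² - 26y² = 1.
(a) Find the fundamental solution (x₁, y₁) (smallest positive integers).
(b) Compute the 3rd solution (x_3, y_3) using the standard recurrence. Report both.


Step 1: Find the fundamental solution (x₁, y₁) of x² - 26y² = 1.
  Expand √26 as a continued fraction. a₀ = ⌊√26⌋ = 5; iterate m_{k+1} = d_k·a_k − m_k, d_{k+1} = (26 − m_{k+1}²)/d_k, a_{k+1} = ⌊(a₀ + m_{k+1})/d_{k+1}⌋ (starting m₀ = 0, d₀ = 1), with convergents p_k = a_k·p_{k-1} + p_{k-2}, q_k = a_k·q_{k-1} + q_{k-2} (p₋₁ = 1, q₋₁ = 0):
  k = 0: a₀ = 5; p₀/q₀ = 5/1; p₀² − 26·q₀² = 25 − 26 = -1.
  k = 1: m = 5, d = 1, a = ⌊(5 + 5)/1⌋ = 10; p/q = (10·5 + 1)/(10·1 + 0) = 51/10; p² − 26·q² = 2601 − 2600 = 1.
  The first convergent with p² − 26·q² = 1 gives the fundamental solution (x₁, y₁) = (51, 10).
Step 2: Apply the recurrence (x_{n+1}, y_{n+1}) = (x₁x_n + 26y₁y_n, x₁y_n + y₁x_n) repeatedly.
  From (x_1, y_1) = (51, 10): x_2 = 51·51 + 26·10·10 = 5201; y_2 = 51·10 + 10·51 = 1020.
  From (x_2, y_2) = (5201, 1020): x_3 = 51·5201 + 26·10·1020 = 530451; y_3 = 51·1020 + 10·5201 = 104030.
Step 3: Verify x_3² - 26·y_3² = 281378263401 - 281378263400 = 1 (should be 1). ✓

(x_1, y_1) = (51, 10); (x_3, y_3) = (530451, 104030).


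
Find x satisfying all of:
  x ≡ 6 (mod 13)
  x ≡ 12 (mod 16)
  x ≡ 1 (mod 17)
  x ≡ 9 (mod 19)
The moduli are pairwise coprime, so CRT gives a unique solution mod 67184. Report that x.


Product of moduli M = 13 · 16 · 17 · 19 = 67184.
Merge one congruence at a time:
  Start: x ≡ 6 (mod 13).
  Combine with x ≡ 12 (mod 16); new modulus lcm = 208.
    Write x = 6 + 13·t and substitute into x ≡ 12 (mod 16): 13·t ≡ 12 − 6 = 6 (mod 16).
    The inverse of 13 mod 16 is 5 (since 13·5 = 65 = 4·16 + 1), so t ≡ 5·6 = 30 ≡ 14 (mod 16).
    Then x = 6 + 13·14 = 188, valid modulo lcm(13, 16) = 208: x ≡ 188 (mod 208).
  Combine with x ≡ 1 (mod 17); new modulus lcm = 3536.
    Write x = 188 + 208·t and substitute into x ≡ 1 (mod 17): 208·t ≡ 1 − 188 = -187 (mod 17).
    Reduce coefficients mod 17: 4·t ≡ 0 (mod 17).
    The inverse of 4 mod 17 is 13 (since 4·13 = 52 = 3·17 + 1), so t ≡ 13·0 = 0 ≡ 0 (mod 17).
    Then x = 188 + 208·0 = 188, valid modulo lcm(208, 17) = 3536: x ≡ 188 (mod 3536).
  Combine with x ≡ 9 (mod 19); new modulus lcm = 67184.
    Write x = 188 + 3536·t and substitute into x ≡ 9 (mod 19): 3536·t ≡ 9 − 188 = -179 (mod 19).
    Reduce coefficients mod 19: 2·t ≡ 11 (mod 19).
    The inverse of 2 mod 19 is 10 (since 2·10 = 20 = 1·19 + 1), so t ≡ 10·11 = 110 ≡ 15 (mod 19).
    Then x = 188 + 3536·15 = 53228, valid modulo lcm(3536, 19) = 67184: x ≡ 53228 (mod 67184).
Verify against each original: 53228 mod 13 = 6, 53228 mod 16 = 12, 53228 mod 17 = 1, 53228 mod 19 = 9.

x ≡ 53228 (mod 67184).


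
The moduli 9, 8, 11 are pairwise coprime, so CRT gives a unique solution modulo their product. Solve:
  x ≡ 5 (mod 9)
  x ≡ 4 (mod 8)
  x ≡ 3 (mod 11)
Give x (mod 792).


Moduli 9, 8, 11 are pairwise coprime; by CRT there is a unique solution modulo M = 9 · 8 · 11 = 792.
Solve pairwise, accumulating the modulus:
  Start with x ≡ 5 (mod 9).
  Combine with x ≡ 4 (mod 8): since gcd(9, 8) = 1, we get a unique residue mod 72.
    Write x = 5 + 9·t and substitute into x ≡ 4 (mod 8): 9·t ≡ 4 − 5 = -1 (mod 8).
    Reduce coefficients mod 8: 1·t ≡ 7 (mod 8).
    So t ≡ 7 (mod 8).
    Then x = 5 + 9·7 = 68, valid modulo lcm(9, 8) = 72: x ≡ 68 (mod 72).
  Combine with x ≡ 3 (mod 11): since gcd(72, 11) = 1, we get a unique residue mod 792.
    Write x = 68 + 72·t and substitute into x ≡ 3 (mod 11): 72·t ≡ 3 − 68 = -65 (mod 11).
    Reduce coefficients mod 11: 6·t ≡ 1 (mod 11).
    The inverse of 6 mod 11 is 2 (since 6·2 = 12 = 1·11 + 1), so t ≡ 2·1 = 2 ≡ 2 (mod 11).
    Then x = 68 + 72·2 = 212, valid modulo lcm(72, 11) = 792: x ≡ 212 (mod 792).
Verify: 212 mod 9 = 5 ✓, 212 mod 8 = 4 ✓, 212 mod 11 = 3 ✓.

x ≡ 212 (mod 792).


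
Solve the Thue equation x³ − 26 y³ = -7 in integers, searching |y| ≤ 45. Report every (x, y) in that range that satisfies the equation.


The equation is x³ - 26y³ = -7. For fixed y, x³ = 26·y³ − 7, so a solution requires the RHS to be a perfect cube.
Strategy: iterate y from -45 to 45, compute RHS = 26·y³ − 7, and check whether it is a (positive or negative) perfect cube.
Check small values of y:
  y = 0: RHS = -7 is not a perfect cube.
  y = 1: RHS = 19 is not a perfect cube.
  y = -1: RHS = -33 is not a perfect cube.
  y = 2: RHS = 201 is not a perfect cube.
  y = -2: RHS = -215 is not a perfect cube.
  y = 3: RHS = 695 is not a perfect cube.
  y = -3: RHS = -709 is not a perfect cube.
Continuing the search up to |y| = 45 finds no solutions either.
No (x, y) in the scanned range satisfies the equation.

No integer solutions with |y| ≤ 45.


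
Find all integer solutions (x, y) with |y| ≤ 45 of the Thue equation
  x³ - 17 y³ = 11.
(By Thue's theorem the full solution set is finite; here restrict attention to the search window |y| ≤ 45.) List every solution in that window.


The equation is x³ - 17y³ = 11. For fixed y, x³ = 17·y³ + 11, so a solution requires the RHS to be a perfect cube.
Strategy: iterate y from -45 to 45, compute RHS = 17·y³ + 11, and check whether it is a (positive or negative) perfect cube.
Check small values of y:
  y = 0: RHS = 11 is not a perfect cube.
  y = 1: RHS = 28 is not a perfect cube.
  y = -1: RHS = -6 is not a perfect cube.
  y = 2: RHS = 147 is not a perfect cube.
  y = -2: RHS = -125 = (-5)³ ⇒ x = -5 works.
  y = 3: RHS = 470 is not a perfect cube.
  y = -3: RHS = -448 is not a perfect cube.
Continuing the search up to |y| = 45 finds no further solutions beyond those listed.
Collected solutions: (-5, -2).

Solutions (with |y| ≤ 45): (-5, -2).


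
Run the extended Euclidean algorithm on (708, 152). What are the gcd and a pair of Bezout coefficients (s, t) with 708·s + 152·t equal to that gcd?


Euclidean algorithm on (708, 152) — divide until remainder is 0:
  708 = 4 · 152 + 100
  152 = 1 · 100 + 52
  100 = 1 · 52 + 48
  52 = 1 · 48 + 4
  48 = 12 · 4 + 0
gcd(708, 152) = 4.
Track Bezout coefficients alongside the remainders: start with r₀ = 708 = a·1 + b·0 (s = 1, t = 0) and r₁ = 152 = a·0 + b·1 (s = 0, t = 1); each new remainder r_{k+1} = r_{k-1} − q_k·r_k inherits s_{k+1} = s_{k-1} − q_k·s_k, t_{k+1} = t_{k-1} − q_k·t_k, so r_k = a·s_k + b·t_k at every step:
  q = 4: r = 100, s = 1 − 4·0 = 1, t = 0 − 4·1 = -4  (check: 708·1 + 152·(-4) = 100)
  q = 1: r = 52, s = 0 − 1·1 = -1, t = 1 − 1·(-4) = 5  (check: 708·(-1) + 152·5 = 52)
  q = 1: r = 48, s = 1 − 1·(-1) = 2, t = -4 − 1·5 = -9  (check: 708·2 + 152·(-9) = 48)
  q = 1: r = 4, s = -1 − 1·2 = -3, t = 5 − 1·(-9) = 14  (check: 708·(-3) + 152·14 = 4)
The row with r = 4 (the gcd) gives the Bezout coefficients s = -3, t = 14.
Result: 708 · (-3) + 152 · (14) = 4.

gcd(708, 152) = 4; s = -3, t = 14 (check: 708·(-3) + 152·14 = 4).


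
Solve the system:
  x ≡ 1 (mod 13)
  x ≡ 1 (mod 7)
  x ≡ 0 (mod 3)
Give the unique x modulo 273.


Moduli 13, 7, 3 are pairwise coprime; by CRT there is a unique solution modulo M = 13 · 7 · 3 = 273.
Solve pairwise, accumulating the modulus:
  Start with x ≡ 1 (mod 13).
  Combine with x ≡ 1 (mod 7): since gcd(13, 7) = 1, we get a unique residue mod 91.
    Write x = 1 + 13·t and substitute into x ≡ 1 (mod 7): 13·t ≡ 1 − 1 = 0 (mod 7).
    Reduce coefficients mod 7: 6·t ≡ 0 (mod 7).
    The inverse of 6 mod 7 is 6 (since 6·6 = 36 = 5·7 + 1), so t ≡ 6·0 = 0 ≡ 0 (mod 7).
    Then x = 1 + 13·0 = 1, valid modulo lcm(13, 7) = 91: x ≡ 1 (mod 91).
  Combine with x ≡ 0 (mod 3): since gcd(91, 3) = 1, we get a unique residue mod 273.
    Write x = 1 + 91·t and substitute into x ≡ 0 (mod 3): 91·t ≡ 0 − 1 = -1 (mod 3).
    Reduce coefficients mod 3: 1·t ≡ 2 (mod 3).
    So t ≡ 2 (mod 3).
    Then x = 1 + 91·2 = 183, valid modulo lcm(91, 3) = 273: x ≡ 183 (mod 273).
Verify: 183 mod 13 = 1 ✓, 183 mod 7 = 1 ✓, 183 mod 3 = 0 ✓.

x ≡ 183 (mod 273).


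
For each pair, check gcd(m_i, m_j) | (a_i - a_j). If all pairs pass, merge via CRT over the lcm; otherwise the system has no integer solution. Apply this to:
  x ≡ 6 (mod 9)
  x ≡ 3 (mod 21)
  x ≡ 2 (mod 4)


Moduli 9, 21, 4 are not pairwise coprime, so CRT works modulo lcm(m_i) when all pairwise compatibility conditions hold.
Pairwise compatibility: gcd(m_i, m_j) must divide a_i - a_j for every pair.
Merge one congruence at a time:
  Start: x ≡ 6 (mod 9).
  Combine with x ≡ 3 (mod 21): gcd(9, 21) = 3; 3 - 6 = -3, which IS divisible by 3, so compatible.
    Write x = 6 + 9·t and substitute into x ≡ 3 (mod 21): 9·t ≡ 3 − 6 = -3 (mod 21).
    Divide the congruence (and modulus) by g = 3: 3·t ≡ -1 (mod 7).
    Reduce coefficients mod 7: 3·t ≡ 6 (mod 7).
    The inverse of 3 mod 7 is 5 (since 3·5 = 15 = 2·7 + 1), so t ≡ 5·6 = 30 ≡ 2 (mod 7).
    Then x = 6 + 9·2 = 24, valid modulo lcm(9, 21) = 63: x ≡ 24 (mod 63).
  Combine with x ≡ 2 (mod 4): gcd(63, 4) = 1; 2 - 24 = -22, which IS divisible by 1, so compatible.
    Write x = 24 + 63·t and substitute into x ≡ 2 (mod 4): 63·t ≡ 2 − 24 = -22 (mod 4).
    Reduce coefficients mod 4: 3·t ≡ 2 (mod 4).
    The inverse of 3 mod 4 is 3 (since 3·3 = 9 = 2·4 + 1), so t ≡ 3·2 = 6 ≡ 2 (mod 4).
    Then x = 24 + 63·2 = 150, valid modulo lcm(63, 4) = 252: x ≡ 150 (mod 252).
Verify: 150 mod 9 = 6, 150 mod 21 = 3, 150 mod 4 = 2.

x ≡ 150 (mod 252).


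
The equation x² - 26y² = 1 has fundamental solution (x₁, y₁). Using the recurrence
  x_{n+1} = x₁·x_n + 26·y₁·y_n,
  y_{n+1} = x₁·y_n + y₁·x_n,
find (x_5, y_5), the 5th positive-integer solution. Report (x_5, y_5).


Step 1: Find the fundamental solution (x₁, y₁) of x² - 26y² = 1.
  Expand √26 as a continued fraction. a₀ = ⌊√26⌋ = 5; iterate m_{k+1} = d_k·a_k − m_k, d_{k+1} = (26 − m_{k+1}²)/d_k, a_{k+1} = ⌊(a₀ + m_{k+1})/d_{k+1}⌋ (starting m₀ = 0, d₀ = 1), with convergents p_k = a_k·p_{k-1} + p_{k-2}, q_k = a_k·q_{k-1} + q_{k-2} (p₋₁ = 1, q₋₁ = 0):
  k = 0: a₀ = 5; p₀/q₀ = 5/1; p₀² − 26·q₀² = 25 − 26 = -1.
  k = 1: m = 5, d = 1, a = ⌊(5 + 5)/1⌋ = 10; p/q = (10·5 + 1)/(10·1 + 0) = 51/10; p² − 26·q² = 2601 − 2600 = 1.
  The first convergent with p² − 26·q² = 1 gives the fundamental solution (x₁, y₁) = (51, 10).
Step 2: Apply the recurrence (x_{n+1}, y_{n+1}) = (x₁x_n + 26y₁y_n, x₁y_n + y₁x_n) repeatedly.
  From (x_1, y_1) = (51, 10): x_2 = 51·51 + 26·10·10 = 5201; y_2 = 51·10 + 10·51 = 1020.
  From (x_2, y_2) = (5201, 1020): x_3 = 51·5201 + 26·10·1020 = 530451; y_3 = 51·1020 + 10·5201 = 104030.
  From (x_3, y_3) = (530451, 104030): x_4 = 51·530451 + 26·10·104030 = 54100801; y_4 = 51·104030 + 10·530451 = 10610040.
  From (x_4, y_4) = (54100801, 10610040): x_5 = 51·54100801 + 26·10·10610040 = 5517751251; y_5 = 51·10610040 + 10·54100801 = 1082120050.
Step 3: Verify x_5² - 26·y_5² = 30445578867912065001 - 30445578867912065000 = 1 (should be 1). ✓

(x_1, y_1) = (51, 10); (x_5, y_5) = (5517751251, 1082120050).


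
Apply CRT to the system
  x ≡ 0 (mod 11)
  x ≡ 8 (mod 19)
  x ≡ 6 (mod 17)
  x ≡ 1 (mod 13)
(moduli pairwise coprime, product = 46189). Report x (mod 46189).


Product of moduli M = 11 · 19 · 17 · 13 = 46189.
Merge one congruence at a time:
  Start: x ≡ 0 (mod 11).
  Combine with x ≡ 8 (mod 19); new modulus lcm = 209.
    Write x = 0 + 11·t and substitute into x ≡ 8 (mod 19): 11·t ≡ 8 − 0 = 8 (mod 19).
    The inverse of 11 mod 19 is 7 (since 11·7 = 77 = 4·19 + 1), so t ≡ 7·8 = 56 ≡ 18 (mod 19).
    Then x = 0 + 11·18 = 198, valid modulo lcm(11, 19) = 209: x ≡ 198 (mod 209).
  Combine with x ≡ 6 (mod 17); new modulus lcm = 3553.
    Write x = 198 + 209·t and substitute into x ≡ 6 (mod 17): 209·t ≡ 6 − 198 = -192 (mod 17).
    Reduce coefficients mod 17: 5·t ≡ 12 (mod 17).
    The inverse of 5 mod 17 is 7 (since 5·7 = 35 = 2·17 + 1), so t ≡ 7·12 = 84 ≡ 16 (mod 17).
    Then x = 198 + 209·16 = 3542, valid modulo lcm(209, 17) = 3553: x ≡ 3542 (mod 3553).
  Combine with x ≡ 1 (mod 13); new modulus lcm = 46189.
    Write x = 3542 + 3553·t and substitute into x ≡ 1 (mod 13): 3553·t ≡ 1 − 3542 = -3541 (mod 13).
    Reduce coefficients mod 13: 4·t ≡ 8 (mod 13).
    The inverse of 4 mod 13 is 10 (since 4·10 = 40 = 3·13 + 1), so t ≡ 10·8 = 80 ≡ 2 (mod 13).
    Then x = 3542 + 3553·2 = 10648, valid modulo lcm(3553, 13) = 46189: x ≡ 10648 (mod 46189).
Verify against each original: 10648 mod 11 = 0, 10648 mod 19 = 8, 10648 mod 17 = 6, 10648 mod 13 = 1.

x ≡ 10648 (mod 46189).


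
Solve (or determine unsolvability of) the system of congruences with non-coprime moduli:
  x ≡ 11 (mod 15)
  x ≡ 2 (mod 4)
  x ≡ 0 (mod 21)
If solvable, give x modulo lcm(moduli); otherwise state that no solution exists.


Moduli 15, 4, 21 are not pairwise coprime, so CRT works modulo lcm(m_i) when all pairwise compatibility conditions hold.
Pairwise compatibility: gcd(m_i, m_j) must divide a_i - a_j for every pair.
Merge one congruence at a time:
  Start: x ≡ 11 (mod 15).
  Combine with x ≡ 2 (mod 4): gcd(15, 4) = 1; 2 - 11 = -9, which IS divisible by 1, so compatible.
    Write x = 11 + 15·t and substitute into x ≡ 2 (mod 4): 15·t ≡ 2 − 11 = -9 (mod 4).
    Reduce coefficients mod 4: 3·t ≡ 3 (mod 4).
    The inverse of 3 mod 4 is 3 (since 3·3 = 9 = 2·4 + 1), so t ≡ 3·3 = 9 ≡ 1 (mod 4).
    Then x = 11 + 15·1 = 26, valid modulo lcm(15, 4) = 60: x ≡ 26 (mod 60).
  Combine with x ≡ 0 (mod 21): gcd(60, 21) = 3, and 0 - 26 = -26 is NOT divisible by 3.
    ⇒ system is inconsistent (no integer solution).

No solution (the system is inconsistent).
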